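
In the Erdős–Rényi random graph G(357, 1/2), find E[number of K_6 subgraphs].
E[# K_6] = C(357, 6) · (1/2)^C(6, 2) = 2756352147472 / 2^15 = 172272009217/2048 ≈ 84117192.000488

For each 6-subset S of vertices (there are C(357, 6) = 2756352147472 such S), let X_S = 1 if S induces a K_6 (all C(6, 2) = 15 edges present). Then P(X_S = 1) = (1/2)^15 = 1/32768. By linearity of expectation, E[# K_6] = C(357, 6) · (1/2)^15 = 2756352147472 / 32768 = 172272009217/2048 ≈ 84117192.000488.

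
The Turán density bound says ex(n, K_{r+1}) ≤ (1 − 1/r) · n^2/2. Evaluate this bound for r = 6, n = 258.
Turán density bound = (5/6) · 258^2/2 = 27735

Turán's theorem: ex(n, K_{r+1}) is achieved by the complete r-partite Turán graph T(n, r) with parts as balanced as possible, and is at most (1 − 1/r) · n^2/2. For r = 6, n = 258: the density bound is (5/6) · 66564/2 = 27735. Since 6 ∣ 258, the Turán graph T(258, 6) has parts of equal size 43, and its edge count e(T(258, 6)) = 27735 attains the density bound exactly.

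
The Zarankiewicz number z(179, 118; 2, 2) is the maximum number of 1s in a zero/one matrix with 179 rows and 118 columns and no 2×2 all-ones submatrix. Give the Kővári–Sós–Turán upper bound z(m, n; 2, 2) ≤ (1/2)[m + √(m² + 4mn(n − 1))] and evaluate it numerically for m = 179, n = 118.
z(179, 118; 2, 2) ≤ (1/2)[179 + √(179² + 4·179·118·117)] = (1/2)[179 + √9917137] = 1664.0743

Kővári–Sós–Turán: let r_1, ..., r_179 be the row sums and z = Σ r_i the total number of 1s. Each pair of columns can share at most one row with both entries 1 (else a 2×2 all-ones block appears), so Σ_i C(r_i, 2) ≤ C(118, 2) = 6903. By convexity Σ_i C(r_i, 2) ≥ 179·C(z/179, 2) = z(z − 179)/(2·179), giving z² − 179z − 179·118·117 ≤ 0 and hence z ≤ (1/2)[179 + √(32041 + 4·2471274)] = (1/2)[179 + √9917137] ≈ (1/2)(179 + 3149.1486) = 1664.0743.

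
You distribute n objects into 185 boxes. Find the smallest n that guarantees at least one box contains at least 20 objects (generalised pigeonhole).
n = (20 − 1)·185 + 1 = 3516

By the generalised pigeonhole principle, to guarantee some box contains ≥ r objects we need more than (r − 1) · k objects total. Threshold: n = (r − 1) · k + 1. With r = 20 and k = 185: n = 19 · 185 + 1 = 3515 + 1 = 3516. For n = 3515 = 19 · 185, we can put exactly 19 objects in every box, avoiding 20 in any single one — so 3516 is tight.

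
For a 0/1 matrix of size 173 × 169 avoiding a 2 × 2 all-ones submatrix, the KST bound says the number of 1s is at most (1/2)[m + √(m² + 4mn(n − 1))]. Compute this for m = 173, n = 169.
z(173, 169; 2, 2) ≤ (1/2)[173 + √(173² + 4·173·169·168)] = (1/2)[173 + √19677193] = 2304.4491

Kővári–Sós–Turán: let r_1, ..., r_173 be the row sums and z = Σ r_i the total number of 1s. Each pair of columns can share at most one row with both entries 1 (else a 2×2 all-ones block appears), so Σ_i C(r_i, 2) ≤ C(169, 2) = 14196. By convexity Σ_i C(r_i, 2) ≥ 173·C(z/173, 2) = z(z − 173)/(2·173), giving z² − 173z − 173·169·168 ≤ 0 and hence z ≤ (1/2)[173 + √(29929 + 4·4911816)] = (1/2)[173 + √19677193] ≈ (1/2)(173 + 4435.8982) = 2304.4491.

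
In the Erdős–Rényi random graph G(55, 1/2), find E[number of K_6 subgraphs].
E[# K_6] = C(55, 6) · (1/2)^C(6, 2) = 28989675 / 2^15 ≈ 884.694672

For each 6-subset S of vertices (there are C(55, 6) = 28989675 such S), let X_S = 1 if S induces a K_6 (all C(6, 2) = 15 edges present). Then P(X_S = 1) = (1/2)^15 = 1/32768. By linearity of expectation, E[# K_6] = C(55, 6) · (1/2)^15 = 28989675 / 32768 ≈ 884.694672.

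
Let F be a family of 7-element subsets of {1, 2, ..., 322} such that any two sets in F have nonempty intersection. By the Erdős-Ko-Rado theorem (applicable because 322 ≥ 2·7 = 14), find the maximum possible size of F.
max |F| = C(321, 6) = 1449728451424

Erdős-Ko-Rado (1961): when n ≥ 2k, max |F| = C(n−1, k−1). The bound is attained by the star {A : i ∈ A} for any fixed i ∈ [n]. Here C(322−1, 7−1) = C(321, 6) = 1449728451424.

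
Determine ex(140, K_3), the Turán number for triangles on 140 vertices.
ex(140, K_3) = ⌊140^2/4⌋ = 4900

Mantel (1907): a triangle-free graph on n vertices has at most ⌊n^2/4⌋ edges, with equality for the complete bipartite graph K_{⌊n/2⌋, ⌈n/2⌉}. For n = 140: ⌊140^2/4⌋ = ⌊19600/4⌋ = 4900. The extremal graph is K_{70, 70}, which has 70·70 = 4900 edges.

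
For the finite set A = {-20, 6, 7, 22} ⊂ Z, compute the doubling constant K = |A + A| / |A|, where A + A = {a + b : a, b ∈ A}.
K = |A + A| / |A| = 10/4 = 5/2

Enumerate A + A = {a + b : a, b ∈ A}. With |A| = 4, there are |A|^2 = 16 ordered sum pairs; collecting distinct values, A + A = {-40, -14, -13, 2, 12, 13, 14, 28, 29, 44}, so |A + A| = 10. Thus K = 10/4 = 5/2. For comparison, the minimum possible |A + A| over all 4-element sets is 2·4 − 1 = 7 (so min K = 7/4), attained only by arithmetic progressions.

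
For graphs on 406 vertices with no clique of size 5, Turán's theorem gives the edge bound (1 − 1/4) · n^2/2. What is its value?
Turán density bound = (3/4) · 406^2/2 = 123627/2 ≈ 61813.5

Turán's theorem: ex(n, K_{r+1}) is achieved by the complete r-partite Turán graph T(n, r) with parts as balanced as possible, and is at most (1 − 1/r) · n^2/2. For r = 4, n = 406: the density bound is (3/4) · 164836/2 = 123627/2 ≈ 61813.5. The integer-valued extremum is e(T(406, 4)) = 61813, which is strictly less than the density bound 123627/2 since 4 ∤ 406 (the parts of T(406, 4) cannot all be equal).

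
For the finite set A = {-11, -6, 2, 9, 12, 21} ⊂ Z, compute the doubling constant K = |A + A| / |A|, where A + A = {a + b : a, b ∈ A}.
K = |A + A| / |A| = 21/6 = 7/2

Enumerate A + A = {a + b : a, b ∈ A}. With |A| = 6, there are |A|^2 = 36 ordered sum pairs; collecting distinct values, A + A = {-22, -17, -12, -9, -4, -2, 1, 3, 4, 6, 10, 11, 14, 15, 18, 21, 23, 24, 30, 33, 42}, so |A + A| = 21. Thus K = 21/6 = 7/2. For comparison, the minimum possible |A + A| over all 6-element sets is 2·6 − 1 = 11 (so min K = 11/6), attained only by arithmetic progressions.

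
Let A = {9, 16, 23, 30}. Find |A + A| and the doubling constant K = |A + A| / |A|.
K = |A + A| / |A| = 7/4

Enumerate A + A = {a + b : a, b ∈ A}. With |A| = 4, there are |A|^2 = 16 ordered sum pairs; collecting distinct values, A + A = {18, 25, 32, 39, 46, 53, 60}, so |A + A| = 7. Thus K = 7/4. Here |A + A| = 2|A| − 1 = 7, the minimum possible — so K = 7/4 is minimal, which holds iff A is an arithmetic progression.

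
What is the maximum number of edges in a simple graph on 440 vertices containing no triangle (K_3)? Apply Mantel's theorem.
ex(440, K_3) = ⌊440^2/4⌋ = 48400

Mantel (1907): a triangle-free graph on n vertices has at most ⌊n^2/4⌋ edges, with equality for the complete bipartite graph K_{⌊n/2⌋, ⌈n/2⌉}. For n = 440: ⌊440^2/4⌋ = ⌊193600/4⌋ = 48400. The extremal graph is K_{220, 220}, which has 220·220 = 48400 edges.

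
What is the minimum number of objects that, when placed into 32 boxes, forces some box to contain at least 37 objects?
n = (37 − 1)·32 + 1 = 1153

By the generalised pigeonhole principle, to guarantee some box contains ≥ r objects we need more than (r − 1) · k objects total. Threshold: n = (r − 1) · k + 1. With r = 37 and k = 32: n = 36 · 32 + 1 = 1152 + 1 = 1153. For n = 1152 = 36 · 32, we can put exactly 36 objects in every box, avoiding 37 in any single one — so 1153 is tight.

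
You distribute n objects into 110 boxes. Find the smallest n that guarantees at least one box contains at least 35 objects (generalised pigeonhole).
n = (35 − 1)·110 + 1 = 3741

By the generalised pigeonhole principle, to guarantee some box contains ≥ r objects we need more than (r − 1) · k objects total. Threshold: n = (r − 1) · k + 1. With r = 35 and k = 110: n = 34 · 110 + 1 = 3740 + 1 = 3741. For n = 3740 = 34 · 110, we can put exactly 34 objects in every box, avoiding 35 in any single one — so 3741 is tight.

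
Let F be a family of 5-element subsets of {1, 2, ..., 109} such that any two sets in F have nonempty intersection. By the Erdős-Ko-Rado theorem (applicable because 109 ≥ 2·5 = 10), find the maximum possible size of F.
max |F| = C(108, 4) = 5359095

Erdős-Ko-Rado (1961): when n ≥ 2k, max |F| = C(n−1, k−1). The bound is attained by the star {A : i ∈ A} for any fixed i ∈ [n]. Here C(109−1, 5−1) = C(108, 4) = 5359095.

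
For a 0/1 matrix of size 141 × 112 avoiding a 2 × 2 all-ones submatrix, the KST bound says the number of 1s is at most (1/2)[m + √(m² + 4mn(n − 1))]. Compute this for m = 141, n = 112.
z(141, 112; 2, 2) ≤ (1/2)[141 + √(141² + 4·141·112·111)] = (1/2)[141 + √7031529] = 1396.3515

Kővári–Sós–Turán: let r_1, ..., r_141 be the row sums and z = Σ r_i the total number of 1s. Each pair of columns can share at most one row with both entries 1 (else a 2×2 all-ones block appears), so Σ_i C(r_i, 2) ≤ C(112, 2) = 6216. By convexity Σ_i C(r_i, 2) ≥ 141·C(z/141, 2) = z(z − 141)/(2·141), giving z² − 141z − 141·112·111 ≤ 0 and hence z ≤ (1/2)[141 + √(19881 + 4·1752912)] = (1/2)[141 + √7031529] ≈ (1/2)(141 + 2651.703) = 1396.3515.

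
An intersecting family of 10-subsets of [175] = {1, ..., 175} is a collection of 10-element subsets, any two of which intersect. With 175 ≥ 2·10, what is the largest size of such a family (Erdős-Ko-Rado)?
max |F| = C(174, 9) = 326457268665034

Erdős-Ko-Rado (1961): when n ≥ 2k, max |F| = C(n−1, k−1). The bound is attained by the star {A : i ∈ A} for any fixed i ∈ [n]. Here C(175−1, 10−1) = C(174, 9) = 326457268665034.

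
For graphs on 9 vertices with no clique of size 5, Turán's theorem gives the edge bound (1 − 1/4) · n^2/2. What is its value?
Turán density bound = (3/4) · 9^2/2 = 243/8 ≈ 30.375

Turán's theorem: ex(n, K_{r+1}) is achieved by the complete r-partite Turán graph T(n, r) with parts as balanced as possible, and is at most (1 − 1/r) · n^2/2. For r = 4, n = 9: the density bound is (3/4) · 81/2 = 243/8 ≈ 30.375. The integer-valued extremum is e(T(9, 4)) = 30, which is strictly less than the density bound 243/8 since 4 ∤ 9 (the parts of T(9, 4) cannot all be equal).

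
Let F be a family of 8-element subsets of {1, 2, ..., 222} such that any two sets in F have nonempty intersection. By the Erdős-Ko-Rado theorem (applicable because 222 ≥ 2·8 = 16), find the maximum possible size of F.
max |F| = C(221, 7) = 4641271471980

The Erdős-Ko-Rado theorem states: for n ≥ 2k, an intersecting family of k-subsets of an n-element set has size at most C(n − 1, k − 1), with equality for 'star' families {A ⊆ [n] : |A| = k, i ∈ A} (fix an element i). For n = 222, k = 8: C(221, 7) = 4641271471980.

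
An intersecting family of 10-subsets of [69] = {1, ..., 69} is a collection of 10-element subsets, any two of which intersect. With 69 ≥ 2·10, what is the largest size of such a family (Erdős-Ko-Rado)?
max |F| = C(68, 9) = 49280065120

The Erdős-Ko-Rado theorem states: for n ≥ 2k, an intersecting family of k-subsets of an n-element set has size at most C(n − 1, k − 1), with equality for 'star' families {A ⊆ [n] : |A| = k, i ∈ A} (fix an element i). For n = 69, k = 10: C(68, 9) = 49280065120.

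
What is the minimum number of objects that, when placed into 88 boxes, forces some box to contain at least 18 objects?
n = (18 − 1)·88 + 1 = 1497

By the generalised pigeonhole principle, to guarantee some box contains ≥ r objects we need more than (r − 1) · k objects total. Threshold: n = (r − 1) · k + 1. With r = 18 and k = 88: n = 17 · 88 + 1 = 1496 + 1 = 1497. For n = 1496 = 17 · 88, we can put exactly 17 objects in every box, avoiding 18 in any single one — so 1497 is tight.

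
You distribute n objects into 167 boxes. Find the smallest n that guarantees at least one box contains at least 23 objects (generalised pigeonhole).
n = (23 − 1)·167 + 1 = 3675

By the generalised pigeonhole principle, to guarantee some box contains ≥ r objects we need more than (r − 1) · k objects total. Threshold: n = (r − 1) · k + 1. With r = 23 and k = 167: n = 22 · 167 + 1 = 3674 + 1 = 3675. For n = 3674 = 22 · 167, we can put exactly 22 objects in every box, avoiding 23 in any single one — so 3675 is tight.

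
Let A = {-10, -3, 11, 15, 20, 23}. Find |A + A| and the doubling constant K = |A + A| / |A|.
K = |A + A| / |A| = 21/6 = 7/2

Enumerate A + A = {a + b : a, b ∈ A}. With |A| = 6, there are |A|^2 = 36 ordered sum pairs; collecting distinct values, A + A = {-20, -13, -6, 1, 5, 8, 10, 12, 13, 17, 20, 22, 26, 30, 31, 34, 35, 38, 40, 43, 46}, so |A + A| = 21. Thus K = 21/6 = 7/2. For comparison, the minimum possible |A + A| over all 6-element sets is 2·6 − 1 = 11 (so min K = 11/6), attained only by arithmetic progressions.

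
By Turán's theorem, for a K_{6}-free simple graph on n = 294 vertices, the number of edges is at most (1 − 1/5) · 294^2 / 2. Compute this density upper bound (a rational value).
Turán density bound = (4/5) · 294^2/2 = 172872/5 ≈ 34574.4

Turán's theorem: ex(n, K_{r+1}) is achieved by the complete r-partite Turán graph T(n, r) with parts as balanced as possible, and is at most (1 − 1/r) · n^2/2. For r = 5, n = 294: the density bound is (4/5) · 86436/2 = 172872/5 ≈ 34574.4. The integer-valued extremum is e(T(294, 5)) = 34574, which is strictly less than the density bound 172872/5 since 5 ∤ 294 (the parts of T(294, 5) cannot all be equal).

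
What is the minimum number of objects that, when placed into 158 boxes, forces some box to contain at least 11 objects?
n = (11 − 1)·158 + 1 = 1581

By the generalised pigeonhole principle, to guarantee some box contains ≥ r objects we need more than (r − 1) · k objects total. Threshold: n = (r − 1) · k + 1. With r = 11 and k = 158: n = 10 · 158 + 1 = 1580 + 1 = 1581. For n = 1580 = 10 · 158, we can put exactly 10 objects in every box, avoiding 11 in any single one — so 1581 is tight.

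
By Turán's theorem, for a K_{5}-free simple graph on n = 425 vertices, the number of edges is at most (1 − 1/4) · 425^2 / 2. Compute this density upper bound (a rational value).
Turán density bound = (3/4) · 425^2/2 = 541875/8 ≈ 67734.375

Turán's theorem: ex(n, K_{r+1}) is achieved by the complete r-partite Turán graph T(n, r) with parts as balanced as possible, and is at most (1 − 1/r) · n^2/2. For r = 4, n = 425: the density bound is (3/4) · 180625/2 = 541875/8 ≈ 67734.375. The integer-valued extremum is e(T(425, 4)) = 67734, which is strictly less than the density bound 541875/8 since 4 ∤ 425 (the parts of T(425, 4) cannot all be equal).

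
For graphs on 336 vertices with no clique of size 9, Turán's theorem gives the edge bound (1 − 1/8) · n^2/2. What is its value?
Turán density bound = (7/8) · 336^2/2 = 49392

Turán's theorem: ex(n, K_{r+1}) is achieved by the complete r-partite Turán graph T(n, r) with parts as balanced as possible, and is at most (1 − 1/r) · n^2/2. For r = 8, n = 336: the density bound is (7/8) · 112896/2 = 49392. Since 8 ∣ 336, the Turán graph T(336, 8) has parts of equal size 42, and its edge count e(T(336, 8)) = 49392 attains the density bound exactly.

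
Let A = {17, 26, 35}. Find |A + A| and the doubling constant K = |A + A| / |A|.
K = |A + A| / |A| = 5/3

Enumerate A + A = {a + b : a, b ∈ A}. With |A| = 3, there are |A|^2 = 9 ordered sum pairs; collecting distinct values, A + A = {34, 43, 52, 61, 70}, so |A + A| = 5. Thus K = 5/3. Here |A + A| = 2|A| − 1 = 5, the minimum possible — so K = 5/3 is minimal, which holds iff A is an arithmetic progression.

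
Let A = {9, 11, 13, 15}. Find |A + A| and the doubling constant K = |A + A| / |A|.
K = |A + A| / |A| = 7/4

Enumerate A + A = {a + b : a, b ∈ A}. With |A| = 4, there are |A|^2 = 16 ordered sum pairs; collecting distinct values, A + A = {18, 20, 22, 24, 26, 28, 30}, so |A + A| = 7. Thus K = 7/4. Here |A + A| = 2|A| − 1 = 7, the minimum possible — so K = 7/4 is minimal, which holds iff A is an arithmetic progression.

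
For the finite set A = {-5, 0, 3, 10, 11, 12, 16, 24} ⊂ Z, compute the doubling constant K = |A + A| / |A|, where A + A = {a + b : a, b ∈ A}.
K = |A + A| / |A| = 30/8 = 15/4

Enumerate A + A = {a + b : a, b ∈ A}. With |A| = 8, there are |A|^2 = 64 ordered sum pairs; collecting distinct values, A + A = {-10, -5, -2, 0, 3, 5, 6, 7, 10, 11, 12, 13, 14, 15, 16, 19, 20, 21, 22, 23, 24, 26, 27, 28, 32, 34, 35, 36, 40, 48}, so |A + A| = 30. Thus K = 30/8 = 15/4. For comparison, the minimum possible |A + A| over all 8-element sets is 2·8 − 1 = 15 (so min K = 15/8), attained only by arithmetic progressions.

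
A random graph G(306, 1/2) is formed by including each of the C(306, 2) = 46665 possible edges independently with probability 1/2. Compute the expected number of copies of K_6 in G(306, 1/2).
E[# K_6] = C(306, 6) · (1/2)^C(6, 2) = 1085371516236 / 2^15 = 271342879059/8192 ≈ 33122910.041382

For each 6-subset S of vertices (there are C(306, 6) = 1085371516236 such S), let X_S = 1 if S induces a K_6 (all C(6, 2) = 15 edges present). Then P(X_S = 1) = (1/2)^15 = 1/32768. By linearity of expectation, E[# K_6] = C(306, 6) · (1/2)^15 = 1085371516236 / 32768 = 271342879059/8192 ≈ 33122910.041382.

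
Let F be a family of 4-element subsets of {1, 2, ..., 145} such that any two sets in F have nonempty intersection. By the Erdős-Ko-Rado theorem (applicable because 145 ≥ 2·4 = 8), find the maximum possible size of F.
max |F| = C(144, 3) = 487344

Erdős-Ko-Rado (1961): when n ≥ 2k, max |F| = C(n−1, k−1). The bound is attained by the star {A : i ∈ A} for any fixed i ∈ [n]. Here C(145−1, 4−1) = C(144, 3) = 487344.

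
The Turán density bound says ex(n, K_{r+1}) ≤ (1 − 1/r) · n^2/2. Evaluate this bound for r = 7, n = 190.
Turán density bound = (6/7) · 190^2/2 = 108300/7 ≈ 15471.4286

Turán's theorem: ex(n, K_{r+1}) is achieved by the complete r-partite Turán graph T(n, r) with parts as balanced as possible, and is at most (1 − 1/r) · n^2/2. For r = 7, n = 190: the density bound is (6/7) · 36100/2 = 108300/7 ≈ 15471.4286. The integer-valued extremum is e(T(190, 7)) = 15471, which is strictly less than the density bound 108300/7 since 7 ∤ 190 (the parts of T(190, 7) cannot all be equal).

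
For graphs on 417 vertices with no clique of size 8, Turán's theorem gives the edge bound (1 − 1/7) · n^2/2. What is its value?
Turán density bound = (6/7) · 417^2/2 = 521667/7 ≈ 74523.8571

Turán's theorem: ex(n, K_{r+1}) is achieved by the complete r-partite Turán graph T(n, r) with parts as balanced as possible, and is at most (1 − 1/r) · n^2/2. For r = 7, n = 417: the density bound is (6/7) · 173889/2 = 521667/7 ≈ 74523.8571. The integer-valued extremum is e(T(417, 7)) = 74523, which is strictly less than the density bound 521667/7 since 7 ∤ 417 (the parts of T(417, 7) cannot all be equal).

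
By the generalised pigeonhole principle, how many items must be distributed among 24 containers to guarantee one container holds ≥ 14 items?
n = (14 − 1)·24 + 1 = 313

By the generalised pigeonhole principle, to guarantee some box contains ≥ r objects we need more than (r − 1) · k objects total. Threshold: n = (r − 1) · k + 1. With r = 14 and k = 24: n = 13 · 24 + 1 = 312 + 1 = 313. For n = 312 = 13 · 24, we can put exactly 13 objects in every box, avoiding 14 in any single one — so 313 is tight.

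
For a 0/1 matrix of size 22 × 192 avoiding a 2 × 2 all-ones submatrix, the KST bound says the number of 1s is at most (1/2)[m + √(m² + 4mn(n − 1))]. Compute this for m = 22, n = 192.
z(22, 192; 2, 2) ≤ (1/2)[22 + √(22² + 4·22·192·191)] = (1/2)[22 + √3227620] = 909.2789

Kővári–Sós–Turán: let r_1, ..., r_22 be the row sums and z = Σ r_i the total number of 1s. Each pair of columns can share at most one row with both entries 1 (else a 2×2 all-ones block appears), so Σ_i C(r_i, 2) ≤ C(192, 2) = 18336. By convexity Σ_i C(r_i, 2) ≥ 22·C(z/22, 2) = z(z − 22)/(2·22), giving z² − 22z − 22·192·191 ≤ 0 and hence z ≤ (1/2)[22 + √(484 + 4·806784)] = (1/2)[22 + √3227620] ≈ (1/2)(22 + 1796.5578) = 909.2789.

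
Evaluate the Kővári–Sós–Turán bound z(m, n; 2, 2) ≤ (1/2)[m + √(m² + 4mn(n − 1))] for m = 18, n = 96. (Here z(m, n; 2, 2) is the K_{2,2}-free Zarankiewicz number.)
z(18, 96; 2, 2) ≤ (1/2)[18 + √(18² + 4·18·96·95)] = (1/2)[18 + √656964] = 414.2666

Kővári–Sós–Turán: let r_1, ..., r_18 be the row sums and z = Σ r_i the total number of 1s. Each pair of columns can share at most one row with both entries 1 (else a 2×2 all-ones block appears), so Σ_i C(r_i, 2) ≤ C(96, 2) = 4560. By convexity Σ_i C(r_i, 2) ≥ 18·C(z/18, 2) = z(z − 18)/(2·18), giving z² − 18z − 18·96·95 ≤ 0 and hence z ≤ (1/2)[18 + √(324 + 4·164160)] = (1/2)[18 + √656964] ≈ (1/2)(18 + 810.5332) = 414.2666.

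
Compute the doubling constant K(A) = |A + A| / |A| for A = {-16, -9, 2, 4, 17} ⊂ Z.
K = |A + A| / |A| = 14/5

Enumerate A + A = {a + b : a, b ∈ A}. With |A| = 5, there are |A|^2 = 25 ordered sum pairs; collecting distinct values, A + A = {-32, -25, -18, -14, -12, -7, -5, 1, 4, 6, 8, 19, 21, 34}, so |A + A| = 14. Thus K = 14/5. For comparison, the minimum possible |A + A| over all 5-element sets is 2·5 − 1 = 9 (so min K = 9/5), attained only by arithmetic progressions.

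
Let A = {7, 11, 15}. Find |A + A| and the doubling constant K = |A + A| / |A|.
K = |A + A| / |A| = 5/3

Enumerate A + A = {a + b : a, b ∈ A}. With |A| = 3, there are |A|^2 = 9 ordered sum pairs; collecting distinct values, A + A = {14, 18, 22, 26, 30}, so |A + A| = 5. Thus K = 5/3. Here |A + A| = 2|A| − 1 = 5, the minimum possible — so K = 5/3 is minimal, which holds iff A is an arithmetic progression.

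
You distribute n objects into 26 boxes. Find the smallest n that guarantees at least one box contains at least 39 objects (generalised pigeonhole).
n = (39 − 1)·26 + 1 = 989

By the generalised pigeonhole principle, to guarantee some box contains ≥ r objects we need more than (r − 1) · k objects total. Threshold: n = (r − 1) · k + 1. With r = 39 and k = 26: n = 38 · 26 + 1 = 988 + 1 = 989. For n = 988 = 38 · 26, we can put exactly 38 objects in every box, avoiding 39 in any single one — so 989 is tight.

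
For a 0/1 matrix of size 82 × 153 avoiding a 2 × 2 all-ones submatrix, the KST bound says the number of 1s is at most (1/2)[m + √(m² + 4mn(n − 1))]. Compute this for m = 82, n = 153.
z(82, 153; 2, 2) ≤ (1/2)[82 + √(82² + 4·82·153·152)] = (1/2)[82 + √7634692] = 1422.5473

Kővári–Sós–Turán: let r_1, ..., r_82 be the row sums and z = Σ r_i the total number of 1s. Each pair of columns can share at most one row with both entries 1 (else a 2×2 all-ones block appears), so Σ_i C(r_i, 2) ≤ C(153, 2) = 11628. By convexity Σ_i C(r_i, 2) ≥ 82·C(z/82, 2) = z(z − 82)/(2·82), giving z² − 82z − 82·153·152 ≤ 0 and hence z ≤ (1/2)[82 + √(6724 + 4·1906992)] = (1/2)[82 + √7634692] ≈ (1/2)(82 + 2763.0946) = 1422.5473.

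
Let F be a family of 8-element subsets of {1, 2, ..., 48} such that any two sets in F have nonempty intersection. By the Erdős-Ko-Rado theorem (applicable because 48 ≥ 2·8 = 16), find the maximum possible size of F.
max |F| = C(47, 7) = 62891499

The Erdős-Ko-Rado theorem states: for n ≥ 2k, an intersecting family of k-subsets of an n-element set has size at most C(n − 1, k − 1), with equality for 'star' families {A ⊆ [n] : |A| = k, i ∈ A} (fix an element i). For n = 48, k = 8: C(47, 7) = 62891499.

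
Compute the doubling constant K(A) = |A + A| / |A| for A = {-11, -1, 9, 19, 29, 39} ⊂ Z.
K = |A + A| / |A| = 11/6

Enumerate A + A = {a + b : a, b ∈ A}. With |A| = 6, there are |A|^2 = 36 ordered sum pairs; collecting distinct values, A + A = {-22, -12, -2, 8, 18, 28, 38, 48, 58, 68, 78}, so |A + A| = 11. Thus K = 11/6. Here |A + A| = 2|A| − 1 = 11, the minimum possible — so K = 11/6 is minimal, which holds iff A is an arithmetic progression.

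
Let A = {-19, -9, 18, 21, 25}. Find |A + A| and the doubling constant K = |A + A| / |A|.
K = |A + A| / |A| = 15/5 = 3

Enumerate A + A = {a + b : a, b ∈ A}. With |A| = 5, there are |A|^2 = 25 ordered sum pairs; collecting distinct values, A + A = {-38, -28, -18, -1, 2, 6, 9, 12, 16, 36, 39, 42, 43, 46, 50}, so |A + A| = 15. Thus K = 15/5 = 3. For comparison, the minimum possible |A + A| over all 5-element sets is 2·5 − 1 = 9 (so min K = 9/5), attained only by arithmetic progressions.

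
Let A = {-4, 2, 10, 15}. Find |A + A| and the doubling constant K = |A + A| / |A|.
K = |A + A| / |A| = 10/4 = 5/2

Enumerate A + A = {a + b : a, b ∈ A}. With |A| = 4, there are |A|^2 = 16 ordered sum pairs; collecting distinct values, A + A = {-8, -2, 4, 6, 11, 12, 17, 20, 25, 30}, so |A + A| = 10. Thus K = 10/4 = 5/2. For comparison, the minimum possible |A + A| over all 4-element sets is 2·4 − 1 = 7 (so min K = 7/4), attained only by arithmetic progressions.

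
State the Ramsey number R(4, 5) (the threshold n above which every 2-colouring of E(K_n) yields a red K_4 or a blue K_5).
R(4, 5) = 25

Lower bound: an explicit 2-colouring of K_{24} (typically a Paley-type or other structured construction) avoids a red K_4 and a blue K_5, showing R(4, 5) > 24.
Upper bound: the simple Erdős–Szekeres recurrence only gives R(4, 5) ≤ 32; the tight bound R(4, 5) ≤ 25 requires a sharper case analysis (or computer search) of 2-colourings of K_{25}.
Hence R(4, 5) = 25.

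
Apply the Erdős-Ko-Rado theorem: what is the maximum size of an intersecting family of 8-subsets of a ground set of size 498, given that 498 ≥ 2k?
max |F| = C(497, 7) = 1424404020389064

Erdős-Ko-Rado (1961): when n ≥ 2k, max |F| = C(n−1, k−1). The bound is attained by the star {A : i ∈ A} for any fixed i ∈ [n]. Here C(498−1, 8−1) = C(497, 7) = 1424404020389064.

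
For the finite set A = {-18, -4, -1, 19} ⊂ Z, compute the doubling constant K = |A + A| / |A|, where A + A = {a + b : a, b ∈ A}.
K = |A + A| / |A| = 10/4 = 5/2

Enumerate A + A = {a + b : a, b ∈ A}. With |A| = 4, there are |A|^2 = 16 ordered sum pairs; collecting distinct values, A + A = {-36, -22, -19, -8, -5, -2, 1, 15, 18, 38}, so |A + A| = 10. Thus K = 10/4 = 5/2. For comparison, the minimum possible |A + A| over all 4-element sets is 2·4 − 1 = 7 (so min K = 7/4), attained only by arithmetic progressions.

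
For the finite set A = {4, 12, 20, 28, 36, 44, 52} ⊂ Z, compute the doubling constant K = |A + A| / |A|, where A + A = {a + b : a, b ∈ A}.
K = |A + A| / |A| = 13/7

Enumerate A + A = {a + b : a, b ∈ A}. With |A| = 7, there are |A|^2 = 49 ordered sum pairs; collecting distinct values, A + A = {8, 16, 24, 32, 40, 48, 56, 64, 72, 80, 88, 96, 104}, so |A + A| = 13. Thus K = 13/7. Here |A + A| = 2|A| − 1 = 13, the minimum possible — so K = 13/7 is minimal, which holds iff A is an arithmetic progression.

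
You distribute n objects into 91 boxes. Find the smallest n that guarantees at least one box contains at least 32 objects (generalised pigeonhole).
n = (32 − 1)·91 + 1 = 2822

By the generalised pigeonhole principle, to guarantee some box contains ≥ r objects we need more than (r − 1) · k objects total. Threshold: n = (r − 1) · k + 1. With r = 32 and k = 91: n = 31 · 91 + 1 = 2821 + 1 = 2822. For n = 2821 = 31 · 91, we can put exactly 31 objects in every box, avoiding 32 in any single one — so 2822 is tight.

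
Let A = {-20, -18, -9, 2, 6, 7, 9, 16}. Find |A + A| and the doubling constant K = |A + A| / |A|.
K = |A + A| / |A| = 32/8 = 4

Enumerate A + A = {a + b : a, b ∈ A}. With |A| = 8, there are |A|^2 = 64 ordered sum pairs; collecting distinct values, A + A = {-40, -38, -36, -29, -27, -18, -16, -14, -13, -12, -11, -9, -7, -4, -3, -2, 0, 4, 7, 8, 9, 11, 12, 13, 14, 15, 16, 18, 22, 23, 25, 32}, so |A + A| = 32. Thus K = 32/8 = 4. For comparison, the minimum possible |A + A| over all 8-element sets is 2·8 − 1 = 15 (so min K = 15/8), attained only by arithmetic progressions.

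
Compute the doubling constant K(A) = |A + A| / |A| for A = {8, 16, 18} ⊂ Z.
K = |A + A| / |A| = 6/3 = 2

Enumerate A + A = {a + b : a, b ∈ A}. With |A| = 3, there are |A|^2 = 9 ordered sum pairs; collecting distinct values, A + A = {16, 24, 26, 32, 34, 36}, so |A + A| = 6. Thus K = 6/3 = 2. For comparison, the minimum possible |A + A| over all 3-element sets is 2·3 − 1 = 5 (so min K = 5/3), attained only by arithmetic progressions.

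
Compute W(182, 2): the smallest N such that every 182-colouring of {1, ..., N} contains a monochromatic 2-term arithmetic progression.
W(182, 2) = 182 + 1 = 183

A 2-term AP is any pair of integers, so a monochromatic 2-AP exists iff some colour is used at least twice. With 182 colours, the colouring i ↦ i on {1, ..., 182} uses each colour once, avoiding any monochromatic pair, so W(182, 2) > 182. For {1, ..., 183}, pigeonhole forces two integers of the same colour, which form a monochromatic 2-AP. Hence W(182, 2) = 183.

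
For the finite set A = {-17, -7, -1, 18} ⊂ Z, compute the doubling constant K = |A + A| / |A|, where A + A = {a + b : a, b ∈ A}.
K = |A + A| / |A| = 10/4 = 5/2

Enumerate A + A = {a + b : a, b ∈ A}. With |A| = 4, there are |A|^2 = 16 ordered sum pairs; collecting distinct values, A + A = {-34, -24, -18, -14, -8, -2, 1, 11, 17, 36}, so |A + A| = 10. Thus K = 10/4 = 5/2. For comparison, the minimum possible |A + A| over all 4-element sets is 2·4 − 1 = 7 (so min K = 7/4), attained only by arithmetic progressions.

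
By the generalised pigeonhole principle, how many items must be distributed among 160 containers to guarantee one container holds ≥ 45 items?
n = (45 − 1)·160 + 1 = 7041

By the generalised pigeonhole principle, to guarantee some box contains ≥ r objects we need more than (r − 1) · k objects total. Threshold: n = (r − 1) · k + 1. With r = 45 and k = 160: n = 44 · 160 + 1 = 7040 + 1 = 7041. For n = 7040 = 44 · 160, we can put exactly 44 objects in every box, avoiding 45 in any single one — so 7041 is tight.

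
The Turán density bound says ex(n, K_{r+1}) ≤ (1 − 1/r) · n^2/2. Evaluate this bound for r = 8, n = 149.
Turán density bound = (7/8) · 149^2/2 = 155407/16 ≈ 9712.9375

Turán's theorem: ex(n, K_{r+1}) is achieved by the complete r-partite Turán graph T(n, r) with parts as balanced as possible, and is at most (1 − 1/r) · n^2/2. For r = 8, n = 149: the density bound is (7/8) · 22201/2 = 155407/16 ≈ 9712.9375. The integer-valued extremum is e(T(149, 8)) = 9712, which is strictly less than the density bound 155407/16 since 8 ∤ 149 (the parts of T(149, 8) cannot all be equal).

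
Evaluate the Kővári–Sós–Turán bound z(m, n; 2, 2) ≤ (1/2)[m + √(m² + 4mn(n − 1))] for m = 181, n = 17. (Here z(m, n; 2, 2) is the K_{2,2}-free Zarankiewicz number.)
z(181, 17; 2, 2) ≤ (1/2)[181 + √(181² + 4·181·17·16)] = (1/2)[181 + √229689] = 330.1294

Kővári–Sós–Turán: let r_1, ..., r_181 be the row sums and z = Σ r_i the total number of 1s. Each pair of columns can share at most one row with both entries 1 (else a 2×2 all-ones block appears), so Σ_i C(r_i, 2) ≤ C(17, 2) = 136. By convexity Σ_i C(r_i, 2) ≥ 181·C(z/181, 2) = z(z − 181)/(2·181), giving z² − 181z − 181·17·16 ≤ 0 and hence z ≤ (1/2)[181 + √(32761 + 4·49232)] = (1/2)[181 + √229689] ≈ (1/2)(181 + 479.2588) = 330.1294.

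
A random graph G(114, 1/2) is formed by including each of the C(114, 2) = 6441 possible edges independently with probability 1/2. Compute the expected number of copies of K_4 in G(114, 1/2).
E[# K_4] = C(114, 4) · (1/2)^C(4, 2) = 6672876 / 2^6 = 1668219/16 = 104263.6875

For each 4-subset S of vertices (there are C(114, 4) = 6672876 such S), let X_S = 1 if S induces a K_4 (all C(4, 2) = 6 edges present). Then P(X_S = 1) = (1/2)^6 = 1/64. By linearity of expectation, E[# K_4] = C(114, 4) · (1/2)^6 = 6672876 / 64 = 1668219/16 = 104263.6875.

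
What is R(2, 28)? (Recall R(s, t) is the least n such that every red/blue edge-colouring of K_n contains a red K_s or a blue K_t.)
R(2, 28) = 28

R(2, k) = k for all k ≥ 2: in a 2-colouring of K_k, either some edge is red (a red K_2) or all edges are blue (a blue K_k). And K_{27} coloured all-blue has no blue K_28, so R(2, 28) > 27. Hence R(2, 28) = 28.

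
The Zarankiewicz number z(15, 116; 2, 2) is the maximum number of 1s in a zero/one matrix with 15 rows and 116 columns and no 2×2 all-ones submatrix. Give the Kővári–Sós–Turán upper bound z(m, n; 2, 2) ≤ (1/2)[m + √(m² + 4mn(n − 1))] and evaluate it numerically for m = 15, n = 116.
z(15, 116; 2, 2) ≤ (1/2)[15 + √(15² + 4·15·116·115)] = (1/2)[15 + √800625] = 454.8883

Kővári–Sós–Turán: let r_1, ..., r_15 be the row sums and z = Σ r_i the total number of 1s. Each pair of columns can share at most one row with both entries 1 (else a 2×2 all-ones block appears), so Σ_i C(r_i, 2) ≤ C(116, 2) = 6670. By convexity Σ_i C(r_i, 2) ≥ 15·C(z/15, 2) = z(z − 15)/(2·15), giving z² − 15z − 15·116·115 ≤ 0 and hence z ≤ (1/2)[15 + √(225 + 4·200100)] = (1/2)[15 + √800625] ≈ (1/2)(15 + 894.7765) = 454.8883.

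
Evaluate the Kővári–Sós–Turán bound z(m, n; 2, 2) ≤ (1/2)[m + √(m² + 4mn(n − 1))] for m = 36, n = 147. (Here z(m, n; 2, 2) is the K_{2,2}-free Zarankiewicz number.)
z(36, 147; 2, 2) ≤ (1/2)[36 + √(36² + 4·36·147·146)] = (1/2)[36 + √3091824] = 897.1792

Kővári–Sós–Turán: let r_1, ..., r_36 be the row sums and z = Σ r_i the total number of 1s. Each pair of columns can share at most one row with both entries 1 (else a 2×2 all-ones block appears), so Σ_i C(r_i, 2) ≤ C(147, 2) = 10731. By convexity Σ_i C(r_i, 2) ≥ 36·C(z/36, 2) = z(z − 36)/(2·36), giving z² − 36z − 36·147·146 ≤ 0 and hence z ≤ (1/2)[36 + √(1296 + 4·772632)] = (1/2)[36 + √3091824] ≈ (1/2)(36 + 1758.3583) = 897.1792.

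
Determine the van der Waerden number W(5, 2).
W(5, 2) = 5 + 1 = 6

A 2-term AP is any pair of integers, so a monochromatic 2-AP exists iff some colour is used at least twice. With 5 colours, the colouring i ↦ i on {1, ..., 5} uses each colour once, avoiding any monochromatic pair, so W(5, 2) > 5. For {1, ..., 6}, pigeonhole forces two integers of the same colour, which form a monochromatic 2-AP. Hence W(5, 2) = 6.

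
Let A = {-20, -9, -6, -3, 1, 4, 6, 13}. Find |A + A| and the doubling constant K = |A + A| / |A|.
K = |A + A| / |A| = 31/8

Enumerate A + A = {a + b : a, b ∈ A}. With |A| = 8, there are |A|^2 = 64 ordered sum pairs; collecting distinct values, A + A = {-40, -29, -26, -23, -19, -18, -16, -15, -14, -12, -9, -8, -7, -6, -5, -3, -2, 0, 1, 2, 3, 4, 5, 7, 8, 10, 12, 14, 17, 19, 26}, so |A + A| = 31. Thus K = 31/8. For comparison, the minimum possible |A + A| over all 8-element sets is 2·8 − 1 = 15 (so min K = 15/8), attained only by arithmetic progressions.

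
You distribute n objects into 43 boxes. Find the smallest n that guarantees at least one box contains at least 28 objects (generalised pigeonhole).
n = (28 − 1)·43 + 1 = 1162

By the generalised pigeonhole principle, to guarantee some box contains ≥ r objects we need more than (r − 1) · k objects total. Threshold: n = (r − 1) · k + 1. With r = 28 and k = 43: n = 27 · 43 + 1 = 1161 + 1 = 1162. For n = 1161 = 27 · 43, we can put exactly 27 objects in every box, avoiding 28 in any single one — so 1162 is tight.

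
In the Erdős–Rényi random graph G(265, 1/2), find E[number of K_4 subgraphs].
E[# K_4] = C(265, 4) · (1/2)^C(4, 2) = 200860990 / 2^6 = 100430495/32 = 3138452.96875

For each 4-subset S of vertices (there are C(265, 4) = 200860990 such S), let X_S = 1 if S induces a K_4 (all C(4, 2) = 6 edges present). Then P(X_S = 1) = (1/2)^6 = 1/64. By linearity of expectation, E[# K_4] = C(265, 4) · (1/2)^6 = 200860990 / 64 = 100430495/32 = 3138452.96875.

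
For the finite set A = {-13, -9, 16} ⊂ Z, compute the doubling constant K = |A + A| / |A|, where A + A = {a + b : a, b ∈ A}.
K = |A + A| / |A| = 6/3 = 2

Enumerate A + A = {a + b : a, b ∈ A}. With |A| = 3, there are |A|^2 = 9 ordered sum pairs; collecting distinct values, A + A = {-26, -22, -18, 3, 7, 32}, so |A + A| = 6. Thus K = 6/3 = 2. For comparison, the minimum possible |A + A| over all 3-element sets is 2·3 − 1 = 5 (so min K = 5/3), attained only by arithmetic progressions.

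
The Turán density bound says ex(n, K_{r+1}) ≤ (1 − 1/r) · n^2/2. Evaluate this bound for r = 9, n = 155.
Turán density bound = (8/9) · 155^2/2 = 96100/9 ≈ 10677.7778

Turán's theorem: ex(n, K_{r+1}) is achieved by the complete r-partite Turán graph T(n, r) with parts as balanced as possible, and is at most (1 − 1/r) · n^2/2. For r = 9, n = 155: the density bound is (8/9) · 24025/2 = 96100/9 ≈ 10677.7778. The integer-valued extremum is e(T(155, 9)) = 10677, which is strictly less than the density bound 96100/9 since 9 ∤ 155 (the parts of T(155, 9) cannot all be equal).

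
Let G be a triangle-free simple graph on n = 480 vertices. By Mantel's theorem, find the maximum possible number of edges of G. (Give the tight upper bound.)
ex(480, K_3) = ⌊480^2/4⌋ = 57600

Mantel (1907): a triangle-free graph on n vertices has at most ⌊n^2/4⌋ edges, with equality for the complete bipartite graph K_{⌊n/2⌋, ⌈n/2⌉}. For n = 480: ⌊480^2/4⌋ = ⌊230400/4⌋ = 57600. The extremal graph is K_{240, 240}, which has 240·240 = 57600 edges.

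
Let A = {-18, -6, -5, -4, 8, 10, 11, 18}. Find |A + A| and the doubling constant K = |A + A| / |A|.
K = |A + A| / |A| = 30/8 = 15/4

Enumerate A + A = {a + b : a, b ∈ A}. With |A| = 8, there are |A|^2 = 64 ordered sum pairs; collecting distinct values, A + A = {-36, -24, -23, -22, -12, -11, -10, -9, -8, -7, 0, 2, 3, 4, 5, 6, 7, 12, 13, 14, 16, 18, 19, 20, 21, 22, 26, 28, 29, 36}, so |A + A| = 30. Thus K = 30/8 = 15/4. For comparison, the minimum possible |A + A| over all 8-element sets is 2·8 − 1 = 15 (so min K = 15/8), attained only by arithmetic progressions.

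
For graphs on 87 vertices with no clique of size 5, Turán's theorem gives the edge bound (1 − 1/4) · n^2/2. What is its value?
Turán density bound = (3/4) · 87^2/2 = 22707/8 ≈ 2838.375

Turán's theorem: ex(n, K_{r+1}) is achieved by the complete r-partite Turán graph T(n, r) with parts as balanced as possible, and is at most (1 − 1/r) · n^2/2. For r = 4, n = 87: the density bound is (3/4) · 7569/2 = 22707/8 ≈ 2838.375. The integer-valued extremum is e(T(87, 4)) = 2838, which is strictly less than the density bound 22707/8 since 4 ∤ 87 (the parts of T(87, 4) cannot all be equal).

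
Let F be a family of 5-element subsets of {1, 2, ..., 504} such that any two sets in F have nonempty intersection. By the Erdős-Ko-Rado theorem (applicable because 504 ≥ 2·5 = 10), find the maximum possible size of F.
max |F| = C(503, 4) = 2635531375

The Erdős-Ko-Rado theorem states: for n ≥ 2k, an intersecting family of k-subsets of an n-element set has size at most C(n − 1, k − 1), with equality for 'star' families {A ⊆ [n] : |A| = k, i ∈ A} (fix an element i). For n = 504, k = 5: C(503, 4) = 2635531375.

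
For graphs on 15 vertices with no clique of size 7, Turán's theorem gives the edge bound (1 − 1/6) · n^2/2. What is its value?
Turán density bound = (5/6) · 15^2/2 = 375/4 ≈ 93.75

Turán's theorem: ex(n, K_{r+1}) is achieved by the complete r-partite Turán graph T(n, r) with parts as balanced as possible, and is at most (1 − 1/r) · n^2/2. For r = 6, n = 15: the density bound is (5/6) · 225/2 = 375/4 ≈ 93.75. The integer-valued extremum is e(T(15, 6)) = 93, which is strictly less than the density bound 375/4 since 6 ∤ 15 (the parts of T(15, 6) cannot all be equal).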